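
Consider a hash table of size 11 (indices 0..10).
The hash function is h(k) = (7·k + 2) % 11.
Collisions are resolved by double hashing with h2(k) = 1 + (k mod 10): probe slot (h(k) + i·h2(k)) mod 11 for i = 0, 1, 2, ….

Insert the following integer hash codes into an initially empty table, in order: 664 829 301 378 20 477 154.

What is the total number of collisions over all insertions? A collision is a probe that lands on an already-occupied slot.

5

664 hashes to 8; slot 8 is free => place at 8.
829 hashes to 8, h2=10; 8 taken => place at 7.
301 hashes to 8, h2=2; 8 taken => place at 10.
378 hashes to 8, h2=9; 8 taken => place at 6.
20 hashes to 10, h2=1; 10 taken => place at 0.
477 hashes to 8, h2=8; 8 taken => place at 5.
154 hashes to 2; slot 2 is free => place at 2.
Table: [20, ., 154, ., ., 477, 378, 829, 664, ., 301]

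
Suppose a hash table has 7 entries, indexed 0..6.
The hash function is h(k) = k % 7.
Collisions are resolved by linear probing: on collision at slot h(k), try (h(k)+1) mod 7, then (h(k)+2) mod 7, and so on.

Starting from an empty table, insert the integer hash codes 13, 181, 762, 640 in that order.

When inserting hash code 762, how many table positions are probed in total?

Insert 13: h=6, slot 6 empty → index 6.
Insert 181: h=6, slot 6 occupied → index 0.
Insert 762: h=6, slots 6,0 occupied → index 1.
Insert 640: h=3, slot 3 empty → index 3.
Table: [181, 762, ., 640, ., ., 13]

3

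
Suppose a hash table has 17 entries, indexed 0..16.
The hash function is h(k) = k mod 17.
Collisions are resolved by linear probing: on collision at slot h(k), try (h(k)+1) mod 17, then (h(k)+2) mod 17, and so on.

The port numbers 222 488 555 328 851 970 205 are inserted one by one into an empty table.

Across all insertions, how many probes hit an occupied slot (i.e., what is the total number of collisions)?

222 hashes to 1; slot 1 is free → place at 1.
488 hashes to 12; slot 12 is free → place at 12.
555 hashes to 11; slot 11 is free → place at 11.
328 hashes to 5; slot 5 is free → place at 5.
851 hashes to 1; 1 taken → place at 2.
970 hashes to 1; 1,2 taken → place at 3.
205 hashes to 1; 1,2,3 taken → place at 4.
Table: [., 222, 851, 970, 205, 328, ., ., ., ., ., 555, 488, ., ., ., .]

6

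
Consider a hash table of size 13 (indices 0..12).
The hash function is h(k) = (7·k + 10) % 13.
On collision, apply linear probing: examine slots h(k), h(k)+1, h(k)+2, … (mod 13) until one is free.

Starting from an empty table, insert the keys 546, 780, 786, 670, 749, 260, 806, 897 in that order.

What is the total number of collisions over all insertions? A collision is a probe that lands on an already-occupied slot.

Insert 546: h=10, slot 10 empty => index 10.
Insert 780: h=10, slot 10 occupied => index 11.
Insert 786: h=0, slot 0 empty => index 0.
Insert 670: h=7, slot 7 empty => index 7.
Insert 749: h=1, slot 1 empty => index 1.
Insert 260: h=10, slots 10,11 occupied => index 12.
Insert 806: h=10, slots 10,11,12,0,1 occupied => index 2.
Insert 897: h=10, slots 10,11,12,0,1,2 occupied => index 3.
Table: [786, 749, 806, 897, ∅, ∅, ∅, 670, ∅, ∅, 546, 780, 260]

14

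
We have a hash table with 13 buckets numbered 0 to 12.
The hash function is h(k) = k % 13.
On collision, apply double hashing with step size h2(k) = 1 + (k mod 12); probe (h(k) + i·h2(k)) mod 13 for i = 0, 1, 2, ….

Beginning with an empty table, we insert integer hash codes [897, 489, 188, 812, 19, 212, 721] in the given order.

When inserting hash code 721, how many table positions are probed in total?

897: h=0 → slot 0
489: h=8 → slot 8
188: h=6 → slot 6
812: h=6, h2=9, probe 6,2 → slot 2
19: h=6, h2=8, probe 6,1 → slot 1
212: h=4 → slot 4
721: h=6, h2=2, probe 6,8,10 → slot 10
Table: [897, 19, 812, _, 212, _, 188, _, 489, _, 721, _, _]

3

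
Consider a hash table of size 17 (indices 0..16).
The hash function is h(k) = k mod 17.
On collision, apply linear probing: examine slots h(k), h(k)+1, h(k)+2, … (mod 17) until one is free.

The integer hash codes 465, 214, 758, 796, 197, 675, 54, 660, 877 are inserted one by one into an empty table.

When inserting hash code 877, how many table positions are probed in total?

7

Insert 465: h=6, slot 6 empty → index 6.
Insert 214: h=10, slot 10 empty → index 10.
Insert 758: h=10, slot 10 occupied → index 11.
Insert 796: h=14, slot 14 empty → index 14.
Insert 197: h=10, slots 10,11 occupied → index 12.
Insert 675: h=12, slot 12 occupied → index 13.
Insert 54: h=3, slot 3 empty → index 3.
Insert 660: h=14, slot 14 occupied → index 15.
Insert 877: h=10, slots 10,11,12,13,14,15 occupied → index 16.
Table: [—, —, —, 54, —, —, 465, —, —, —, 214, 758, 197, 675, 796, 660, 877]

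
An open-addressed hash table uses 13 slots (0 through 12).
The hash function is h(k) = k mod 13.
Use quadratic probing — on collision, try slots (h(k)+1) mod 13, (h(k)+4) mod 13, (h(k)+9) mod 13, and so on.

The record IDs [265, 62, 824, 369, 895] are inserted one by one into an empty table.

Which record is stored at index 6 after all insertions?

265 hashes to 5; slot 5 is free -> place at 5.
62 hashes to 10; slot 10 is free -> place at 10.
824 hashes to 5; 5 taken -> place at 6.
369 hashes to 5; 5,6 taken -> place at 9.
895 hashes to 11; slot 11 is free -> place at 11.
Table: [∅, ∅, ∅, ∅, ∅, 265, 824, ∅, ∅, 369, 62, 895, ∅]

824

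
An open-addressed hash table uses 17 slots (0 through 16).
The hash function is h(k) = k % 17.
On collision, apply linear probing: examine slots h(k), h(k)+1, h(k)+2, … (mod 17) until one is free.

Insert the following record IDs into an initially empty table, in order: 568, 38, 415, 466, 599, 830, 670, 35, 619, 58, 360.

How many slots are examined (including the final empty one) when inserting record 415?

568 hashes to 7; slot 7 is free => place at 7.
38 hashes to 4; slot 4 is free => place at 4.
415 hashes to 7; 7 taken => place at 8.
466 hashes to 7; 7,8 taken => place at 9.
599 hashes to 4; 4 taken => place at 5.
830 hashes to 14; slot 14 is free => place at 14.
670 hashes to 7; 7,8,9 taken => place at 10.
35 hashes to 1; slot 1 is free => place at 1.
619 hashes to 7; 7,8,9,10 taken => place at 11.
58 hashes to 7; 7,8,9,10,11 taken => place at 12.
360 hashes to 3; slot 3 is free => place at 3.
Table: [-, 35, -, 360, 38, 599, -, 568, 415, 466, 670, 619, 58, -, 830, -, -]

2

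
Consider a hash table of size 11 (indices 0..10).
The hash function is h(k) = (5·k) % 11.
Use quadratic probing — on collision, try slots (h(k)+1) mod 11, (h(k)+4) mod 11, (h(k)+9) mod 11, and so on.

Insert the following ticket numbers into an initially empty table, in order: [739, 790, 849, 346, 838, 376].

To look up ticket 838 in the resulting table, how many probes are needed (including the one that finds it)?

4

739 hashes to 10; slot 10 is free → place at 10.
790 hashes to 1; slot 1 is free → place at 1.
849 hashes to 10; 10 taken → place at 0.
346 hashes to 3; slot 3 is free → place at 3.
838 hashes to 10; 10,0,3 taken → place at 8.
376 hashes to 10; 10,0,3,8 taken → place at 4.
Table: [849, 790, —, 346, 376, —, —, —, 838, —, 739]
Lookup 838: h=10, probe 10,0,3,8 → found at 8.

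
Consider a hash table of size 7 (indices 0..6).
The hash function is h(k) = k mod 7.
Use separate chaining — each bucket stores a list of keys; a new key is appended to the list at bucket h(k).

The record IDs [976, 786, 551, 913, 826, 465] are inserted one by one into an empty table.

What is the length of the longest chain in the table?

3

976 → bucket 3
786 → bucket 2
551 → bucket 5
913 → bucket 3 (collision)
826 → bucket 0
465 → bucket 3 (collision)
Final buckets:
0: 826
1: —
2: 786
3: 976 -> 913 -> 465
4: —
5: 551
6: —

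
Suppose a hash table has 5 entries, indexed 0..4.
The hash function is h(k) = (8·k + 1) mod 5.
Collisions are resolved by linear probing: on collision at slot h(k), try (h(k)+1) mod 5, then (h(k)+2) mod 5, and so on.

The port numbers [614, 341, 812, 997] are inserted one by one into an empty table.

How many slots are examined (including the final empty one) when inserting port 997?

614: h=3 → slot 3
341: h=4 → slot 4
812: h=2 → slot 2
997: h=2, probe 2,3,4,0 → slot 0
Table: [997, ∅, 812, 614, 341]

4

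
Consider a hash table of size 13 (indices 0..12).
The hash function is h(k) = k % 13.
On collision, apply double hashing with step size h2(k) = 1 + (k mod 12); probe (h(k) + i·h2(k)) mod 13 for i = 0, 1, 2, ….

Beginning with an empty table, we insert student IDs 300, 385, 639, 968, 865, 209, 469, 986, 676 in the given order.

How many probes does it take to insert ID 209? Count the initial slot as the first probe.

300 hashes to 1; slot 1 is free → place at 1.
385 hashes to 8; slot 8 is free → place at 8.
639 hashes to 2; slot 2 is free → place at 2.
968 hashes to 6; slot 6 is free → place at 6.
865 hashes to 7; slot 7 is free → place at 7.
209 hashes to 1, h2=6; 1,7 taken → place at 0.
469 hashes to 1, h2=2; 1 taken → place at 3.
986 hashes to 11; slot 11 is free → place at 11.
676 hashes to 0, h2=5; 0 taken → place at 5.
Table: [209, 300, 639, 469, _, 676, 968, 865, 385, _, _, 986, _]

3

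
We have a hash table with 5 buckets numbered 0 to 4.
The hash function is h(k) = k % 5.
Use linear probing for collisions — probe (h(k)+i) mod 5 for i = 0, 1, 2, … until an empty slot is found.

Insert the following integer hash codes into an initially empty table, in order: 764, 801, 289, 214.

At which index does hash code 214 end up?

Insert 764: h=4, slot 4 empty => index 4.
Insert 801: h=1, slot 1 empty => index 1.
Insert 289: h=4, slot 4 occupied => index 0.
Insert 214: h=4, slots 4,0,1 occupied => index 2.
Table: [289, 801, 214, ., 764]

2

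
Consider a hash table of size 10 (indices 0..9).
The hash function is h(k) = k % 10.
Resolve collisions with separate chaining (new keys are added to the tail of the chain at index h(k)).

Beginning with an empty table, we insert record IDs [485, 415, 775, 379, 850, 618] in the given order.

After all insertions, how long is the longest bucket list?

485 → bucket 5
415 → bucket 5 (collision)
775 → bucket 5 (collision)
379 → bucket 9
850 → bucket 0
618 → bucket 8
Final buckets:
0: 850
1: —
2: —
3: —
4: —
5: 485 -> 415 -> 775
6: —
7: —
8: 618
9: 379

3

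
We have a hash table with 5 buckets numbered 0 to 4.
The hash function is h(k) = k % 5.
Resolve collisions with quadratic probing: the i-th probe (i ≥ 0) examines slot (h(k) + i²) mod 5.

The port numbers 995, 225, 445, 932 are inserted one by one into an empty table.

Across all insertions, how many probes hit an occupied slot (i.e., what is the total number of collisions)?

995 hashes to 0; slot 0 is free => place at 0.
225 hashes to 0; 0 taken => place at 1.
445 hashes to 0; 0,1 taken => place at 4.
932 hashes to 2; slot 2 is free => place at 2.
Table: [995, 225, 932, _, 445]

3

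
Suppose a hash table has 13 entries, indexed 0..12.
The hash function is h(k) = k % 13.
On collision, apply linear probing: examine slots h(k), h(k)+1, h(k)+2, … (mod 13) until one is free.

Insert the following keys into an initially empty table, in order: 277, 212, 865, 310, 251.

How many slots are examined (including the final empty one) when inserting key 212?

2

Insert 277: h=4, slot 4 empty => index 4.
Insert 212: h=4, slot 4 occupied => index 5.
Insert 865: h=7, slot 7 empty => index 7.
Insert 310: h=11, slot 11 empty => index 11.
Insert 251: h=4, slots 4,5 occupied => index 6.
Table: [., ., ., ., 277, 212, 251, 865, ., ., ., 310, .]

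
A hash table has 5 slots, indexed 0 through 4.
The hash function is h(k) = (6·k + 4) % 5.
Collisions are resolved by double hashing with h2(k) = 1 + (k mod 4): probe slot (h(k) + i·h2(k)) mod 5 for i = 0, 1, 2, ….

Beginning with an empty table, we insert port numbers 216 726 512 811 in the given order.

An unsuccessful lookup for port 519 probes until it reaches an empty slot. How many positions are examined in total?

2

216 hashes to 0; slot 0 is free → place at 0.
726 hashes to 0, h2=3; 0 taken → place at 3.
512 hashes to 1; slot 1 is free → place at 1.
811 hashes to 0, h2=4; 0 taken → place at 4.
Table: [216, 512, _, 726, 811]
Lookup 519: h=3, h2=4, probe 3,2 → slot 2 empty, not found.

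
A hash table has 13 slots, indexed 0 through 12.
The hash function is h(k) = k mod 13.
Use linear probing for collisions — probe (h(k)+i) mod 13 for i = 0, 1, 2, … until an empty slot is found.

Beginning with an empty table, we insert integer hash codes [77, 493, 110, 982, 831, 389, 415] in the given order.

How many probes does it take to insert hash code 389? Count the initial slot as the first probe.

77 hashes to 12; slot 12 is free => place at 12.
493 hashes to 12; 12 taken => place at 0.
110 hashes to 6; slot 6 is free => place at 6.
982 hashes to 7; slot 7 is free => place at 7.
831 hashes to 12; 12,0 taken => place at 1.
389 hashes to 12; 12,0,1 taken => place at 2.
415 hashes to 12; 12,0,1,2 taken => place at 3.
Table: [493, 831, 389, 415, ., ., 110, 982, ., ., ., ., 77]

4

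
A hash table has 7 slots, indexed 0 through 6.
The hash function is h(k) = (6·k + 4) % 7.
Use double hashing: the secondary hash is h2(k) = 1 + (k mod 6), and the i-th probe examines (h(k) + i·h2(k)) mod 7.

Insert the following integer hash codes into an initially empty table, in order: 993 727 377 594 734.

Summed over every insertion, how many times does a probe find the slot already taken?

4

993 hashes to 5; slot 5 is free => place at 5.
727 hashes to 5, h2=2; 5 taken => place at 0.
377 hashes to 5, h2=6; 5 taken => place at 4.
594 hashes to 5, h2=1; 5 taken => place at 6.
734 hashes to 5, h2=3; 5 taken => place at 1.
Table: [727, 734, -, -, 377, 993, 594]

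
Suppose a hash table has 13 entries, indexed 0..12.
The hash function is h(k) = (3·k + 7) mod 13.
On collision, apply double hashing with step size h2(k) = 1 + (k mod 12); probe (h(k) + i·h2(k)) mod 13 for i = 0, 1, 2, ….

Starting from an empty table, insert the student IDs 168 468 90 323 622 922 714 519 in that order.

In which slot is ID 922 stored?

Insert 168: h=4, slot 4 empty → index 4.
Insert 468: h=7, slot 7 empty → index 7.
Insert 90: h=4, h2=7, slot 4 occupied → index 11.
Insert 323: h=1, slot 1 empty → index 1.
Insert 622: h=1, h2=11, slot 1 occupied → index 12.
Insert 922: h=4, h2=11, slot 4 occupied → index 2.
Insert 714: h=4, h2=7, slots 4,11 occupied → index 5.
Insert 519: h=4, h2=4, slot 4 occupied → index 8.
Table: [., 323, 922, ., 168, 714, ., 468, 519, ., ., 90, 622]

2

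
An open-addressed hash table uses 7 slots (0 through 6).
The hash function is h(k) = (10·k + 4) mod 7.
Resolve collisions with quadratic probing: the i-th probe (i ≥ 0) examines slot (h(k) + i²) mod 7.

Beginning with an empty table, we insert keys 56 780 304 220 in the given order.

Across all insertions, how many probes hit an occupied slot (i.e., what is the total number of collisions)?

3

56: h=4 => slot 4
780: h=6 => slot 6
304: h=6, probe 6,0 => slot 0
220: h=6, probe 6,0,3 => slot 3
Table: [304, —, —, 220, 56, —, 780]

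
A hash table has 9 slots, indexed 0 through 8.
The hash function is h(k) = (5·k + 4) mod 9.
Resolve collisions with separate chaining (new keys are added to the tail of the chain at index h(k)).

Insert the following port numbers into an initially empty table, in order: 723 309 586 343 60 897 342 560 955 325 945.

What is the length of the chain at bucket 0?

4

Insert 723: h=1, bucket 1 empty → new chain.
Insert 309: h=1, bucket 1 nonempty → append to chain.
Insert 586: h=0, bucket 0 empty → new chain.
Insert 343: h=0, bucket 0 nonempty → append to chain.
Insert 60: h=7, bucket 7 empty → new chain.
Insert 897: h=7, bucket 7 nonempty → append to chain.
Insert 342: h=4, bucket 4 empty → new chain.
Insert 560: h=5, bucket 5 empty → new chain.
Insert 955: h=0, bucket 0 nonempty → append to chain.
Insert 325: h=0, bucket 0 nonempty → append to chain.
Insert 945: h=4, bucket 4 nonempty → append to chain.
Final buckets:
0: 586 -> 343 -> 955 -> 325
1: 723 -> 309
2: _
3: _
4: 342 -> 945
5: 560
6: _
7: 60 -> 897
8: _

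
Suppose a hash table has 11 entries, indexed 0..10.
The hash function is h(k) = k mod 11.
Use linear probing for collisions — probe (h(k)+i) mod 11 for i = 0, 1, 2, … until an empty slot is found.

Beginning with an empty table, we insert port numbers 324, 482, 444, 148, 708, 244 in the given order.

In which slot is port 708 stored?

7

324: h=5 → slot 5
482: h=9 → slot 9
444: h=4 → slot 4
148: h=5, probe 5,6 → slot 6
708: h=4, probe 4,5,6,7 → slot 7
244: h=2 → slot 2
Table: [∅, ∅, 244, ∅, 444, 324, 148, 708, ∅, 482, ∅]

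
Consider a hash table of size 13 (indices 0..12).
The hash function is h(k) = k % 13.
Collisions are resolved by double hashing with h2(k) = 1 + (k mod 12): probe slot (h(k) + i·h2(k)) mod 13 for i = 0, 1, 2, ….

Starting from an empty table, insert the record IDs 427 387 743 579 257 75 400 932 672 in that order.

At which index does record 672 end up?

Insert 427: h=11, slot 11 empty -> index 11.
Insert 387: h=10, slot 10 empty -> index 10.
Insert 743: h=2, slot 2 empty -> index 2.
Insert 579: h=7, slot 7 empty -> index 7.
Insert 257: h=10, h2=6, slot 10 occupied -> index 3.
Insert 75: h=10, h2=4, slot 10 occupied -> index 1.
Insert 400: h=10, h2=5, slots 10,2,7 occupied -> index 12.
Insert 932: h=9, slot 9 empty -> index 9.
Insert 672: h=9, h2=1, slots 9,10,11,12 occupied -> index 0.
Table: [672, 75, 743, 257, -, -, -, 579, -, 932, 387, 427, 400]

0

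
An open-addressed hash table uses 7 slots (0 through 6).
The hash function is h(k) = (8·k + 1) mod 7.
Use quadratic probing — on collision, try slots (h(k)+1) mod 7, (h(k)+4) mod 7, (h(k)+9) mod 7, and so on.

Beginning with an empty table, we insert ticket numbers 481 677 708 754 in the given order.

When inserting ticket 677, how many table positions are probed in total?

2

481: h=6 → slot 6
677: h=6, probe 6,0 → slot 0
708: h=2 → slot 2
754: h=6, probe 6,0,3 → slot 3
Table: [677, ∅, 708, 754, ∅, ∅, 481]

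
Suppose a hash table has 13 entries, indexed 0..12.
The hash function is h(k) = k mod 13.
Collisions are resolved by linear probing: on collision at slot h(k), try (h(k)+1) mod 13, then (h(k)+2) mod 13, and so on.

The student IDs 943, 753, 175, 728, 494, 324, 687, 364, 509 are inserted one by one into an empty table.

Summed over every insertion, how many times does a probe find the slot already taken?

9

943: h=7 -> slot 7
753: h=12 -> slot 12
175: h=6 -> slot 6
728: h=0 -> slot 0
494: h=0, probe 0,1 -> slot 1
324: h=12, probe 12,0,1,2 -> slot 2
687: h=11 -> slot 11
364: h=0, probe 0,1,2,3 -> slot 3
509: h=2, probe 2,3,4 -> slot 4
Table: [728, 494, 324, 364, 509, -, 175, 943, -, -, -, 687, 753]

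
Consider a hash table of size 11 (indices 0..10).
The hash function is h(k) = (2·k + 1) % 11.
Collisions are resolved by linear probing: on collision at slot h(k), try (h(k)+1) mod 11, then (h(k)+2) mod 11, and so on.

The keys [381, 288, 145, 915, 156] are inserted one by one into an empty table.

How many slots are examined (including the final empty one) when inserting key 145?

Insert 381: h=4, slot 4 empty → index 4.
Insert 288: h=5, slot 5 empty → index 5.
Insert 145: h=5, slot 5 occupied → index 6.
Insert 915: h=5, slots 5,6 occupied → index 7.
Insert 156: h=5, slots 5,6,7 occupied → index 8.
Table: [_, _, _, _, 381, 288, 145, 915, 156, _, _]

2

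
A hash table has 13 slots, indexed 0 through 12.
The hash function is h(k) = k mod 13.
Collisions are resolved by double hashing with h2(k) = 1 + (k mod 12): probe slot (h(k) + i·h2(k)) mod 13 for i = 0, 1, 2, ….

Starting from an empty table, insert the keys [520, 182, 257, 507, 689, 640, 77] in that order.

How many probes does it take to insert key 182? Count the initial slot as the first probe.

520: h=0 -> slot 0
182: h=0, h2=3, probe 0,3 -> slot 3
257: h=10 -> slot 10
507: h=0, h2=4, probe 0,4 -> slot 4
689: h=0, h2=6, probe 0,6 -> slot 6
640: h=3, h2=5, probe 3,8 -> slot 8
77: h=12 -> slot 12
Table: [520, ∅, ∅, 182, 507, ∅, 689, ∅, 640, ∅, 257, ∅, 77]

2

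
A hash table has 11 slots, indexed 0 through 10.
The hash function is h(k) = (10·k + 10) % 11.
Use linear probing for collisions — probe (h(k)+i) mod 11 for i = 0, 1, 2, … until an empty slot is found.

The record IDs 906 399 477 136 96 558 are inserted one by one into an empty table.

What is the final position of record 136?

9

906 hashes to 6; slot 6 is free -> place at 6.
399 hashes to 7; slot 7 is free -> place at 7.
477 hashes to 6; 6,7 taken -> place at 8.
136 hashes to 6; 6,7,8 taken -> place at 9.
96 hashes to 2; slot 2 is free -> place at 2.
558 hashes to 2; 2 taken -> place at 3.
Table: [-, -, 96, 558, -, -, 906, 399, 477, 136, -]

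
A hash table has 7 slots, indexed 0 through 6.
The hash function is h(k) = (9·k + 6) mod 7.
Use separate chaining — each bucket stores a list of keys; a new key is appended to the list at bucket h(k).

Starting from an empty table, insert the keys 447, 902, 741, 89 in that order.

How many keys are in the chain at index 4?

3

Insert 447: h=4, bucket 4 empty -> new chain.
Insert 902: h=4, bucket 4 nonempty -> append to chain.
Insert 741: h=4, bucket 4 nonempty -> append to chain.
Insert 89: h=2, bucket 2 empty -> new chain.
Final buckets:
0: _
1: _
2: 89
3: _
4: 447 -> 902 -> 741
5: _
6: _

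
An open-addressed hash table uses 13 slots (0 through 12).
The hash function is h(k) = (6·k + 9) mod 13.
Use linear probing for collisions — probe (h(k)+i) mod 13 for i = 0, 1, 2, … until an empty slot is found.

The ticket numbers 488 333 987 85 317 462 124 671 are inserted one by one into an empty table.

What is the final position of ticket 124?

488 hashes to 12; slot 12 is free → place at 12.
333 hashes to 5; slot 5 is free → place at 5.
987 hashes to 3; slot 3 is free → place at 3.
85 hashes to 12; 12 taken → place at 0.
317 hashes to 0; 0 taken → place at 1.
462 hashes to 12; 12,0,1 taken → place at 2.
124 hashes to 12; 12,0,1,2,3 taken → place at 4.
671 hashes to 5; 5 taken → place at 6.
Table: [85, 317, 462, 987, 124, 333, 671, ∅, ∅, ∅, ∅, ∅, 488]

4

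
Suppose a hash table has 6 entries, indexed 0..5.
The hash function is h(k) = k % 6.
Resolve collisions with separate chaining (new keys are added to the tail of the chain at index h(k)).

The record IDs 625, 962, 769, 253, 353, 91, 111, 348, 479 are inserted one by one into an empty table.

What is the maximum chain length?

4

Insert 625: h=1, bucket 1 empty -> new chain.
Insert 962: h=2, bucket 2 empty -> new chain.
Insert 769: h=1, bucket 1 nonempty -> append to chain.
Insert 253: h=1, bucket 1 nonempty -> append to chain.
Insert 353: h=5, bucket 5 empty -> new chain.
Insert 91: h=1, bucket 1 nonempty -> append to chain.
Insert 111: h=3, bucket 3 empty -> new chain.
Insert 348: h=0, bucket 0 empty -> new chain.
Insert 479: h=5, bucket 5 nonempty -> append to chain.
Final buckets:
0: 348
1: 625 -> 769 -> 253 -> 91
2: 962
3: 111
4: _
5: 353 -> 479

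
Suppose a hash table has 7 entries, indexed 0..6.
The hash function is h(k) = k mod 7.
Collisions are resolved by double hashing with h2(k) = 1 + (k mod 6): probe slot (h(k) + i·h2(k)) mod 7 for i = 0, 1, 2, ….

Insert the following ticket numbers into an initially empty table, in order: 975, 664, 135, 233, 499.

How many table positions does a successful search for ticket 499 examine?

2

Insert 975: h=2, slot 2 empty -> index 2.
Insert 664: h=6, slot 6 empty -> index 6.
Insert 135: h=2, h2=4, slots 2,6 occupied -> index 3.
Insert 233: h=2, h2=6, slot 2 occupied -> index 1.
Insert 499: h=2, h2=2, slot 2 occupied -> index 4.
Table: [∅, 233, 975, 135, 499, ∅, 664]
Lookup 499: h=2, h2=2, probe 2,4 → found at 4.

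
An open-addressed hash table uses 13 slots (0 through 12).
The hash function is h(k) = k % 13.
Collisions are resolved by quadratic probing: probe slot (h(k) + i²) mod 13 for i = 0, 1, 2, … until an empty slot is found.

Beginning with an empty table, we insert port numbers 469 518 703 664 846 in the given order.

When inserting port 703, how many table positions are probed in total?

469 hashes to 1; slot 1 is free -> place at 1.
518 hashes to 11; slot 11 is free -> place at 11.
703 hashes to 1; 1 taken -> place at 2.
664 hashes to 1; 1,2 taken -> place at 5.
846 hashes to 1; 1,2,5 taken -> place at 10.
Table: [-, 469, 703, -, -, 664, -, -, -, -, 846, 518, -]

2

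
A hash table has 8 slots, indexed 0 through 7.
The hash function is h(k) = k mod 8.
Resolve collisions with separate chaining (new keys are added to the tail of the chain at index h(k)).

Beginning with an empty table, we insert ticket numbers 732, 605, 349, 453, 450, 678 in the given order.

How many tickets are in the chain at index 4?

1

732 -> bucket 4
605 -> bucket 5
349 -> bucket 5 (collision)
453 -> bucket 5 (collision)
450 -> bucket 2
678 -> bucket 6
Final buckets:
0: -
1: -
2: 450
3: -
4: 732
5: 605 -> 349 -> 453
6: 678
7: -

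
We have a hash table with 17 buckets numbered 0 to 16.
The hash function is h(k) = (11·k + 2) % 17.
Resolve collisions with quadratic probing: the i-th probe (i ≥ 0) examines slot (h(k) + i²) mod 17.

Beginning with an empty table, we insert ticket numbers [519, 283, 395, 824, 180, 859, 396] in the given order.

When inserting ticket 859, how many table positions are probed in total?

2

519 hashes to 16; slot 16 is free => place at 16.
283 hashes to 4; slot 4 is free => place at 4.
395 hashes to 12; slot 12 is free => place at 12.
824 hashes to 5; slot 5 is free => place at 5.
180 hashes to 10; slot 10 is free => place at 10.
859 hashes to 16; 16 taken => place at 0.
396 hashes to 6; slot 6 is free => place at 6.
Table: [859, -, -, -, 283, 824, 396, -, -, -, 180, -, 395, -, -, -, 519]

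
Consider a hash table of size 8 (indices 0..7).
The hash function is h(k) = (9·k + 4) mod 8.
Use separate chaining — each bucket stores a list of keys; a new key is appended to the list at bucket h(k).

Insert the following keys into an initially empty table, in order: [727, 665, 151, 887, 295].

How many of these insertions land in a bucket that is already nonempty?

Insert 727: h=3, bucket 3 empty -> new chain.
Insert 665: h=5, bucket 5 empty -> new chain.
Insert 151: h=3, bucket 3 nonempty -> append to chain.
Insert 887: h=3, bucket 3 nonempty -> append to chain.
Insert 295: h=3, bucket 3 nonempty -> append to chain.
Final buckets:
0: ∅
1: ∅
2: ∅
3: 727 -> 151 -> 887 -> 295
4: ∅
5: 665
6: ∅
7: ∅

3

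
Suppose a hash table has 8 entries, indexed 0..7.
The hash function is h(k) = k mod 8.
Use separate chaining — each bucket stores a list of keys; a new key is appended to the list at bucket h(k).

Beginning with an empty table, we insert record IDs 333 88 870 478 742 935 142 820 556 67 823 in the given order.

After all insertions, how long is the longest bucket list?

4

333 → bucket 5
88 → bucket 0
870 → bucket 6
478 → bucket 6 (collision)
742 → bucket 6 (collision)
935 → bucket 7
142 → bucket 6 (collision)
820 → bucket 4
556 → bucket 4 (collision)
67 → bucket 3
823 → bucket 7 (collision)
Final buckets:
0: 88
1: .
2: .
3: 67
4: 820 -> 556
5: 333
6: 870 -> 478 -> 742 -> 142
7: 935 -> 823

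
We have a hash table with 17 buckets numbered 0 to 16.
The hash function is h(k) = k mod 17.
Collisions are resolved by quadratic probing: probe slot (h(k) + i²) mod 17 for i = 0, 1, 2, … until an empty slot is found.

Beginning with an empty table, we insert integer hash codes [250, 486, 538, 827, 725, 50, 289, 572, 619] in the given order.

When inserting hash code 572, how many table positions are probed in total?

250 hashes to 12; slot 12 is free → place at 12.
486 hashes to 10; slot 10 is free → place at 10.
538 hashes to 11; slot 11 is free → place at 11.
827 hashes to 11; 11,12 taken → place at 15.
725 hashes to 11; 11,12,15 taken → place at 3.
50 hashes to 16; slot 16 is free → place at 16.
289 hashes to 0; slot 0 is free → place at 0.
572 hashes to 11; 11,12,15,3,10 taken → place at 2.
619 hashes to 7; slot 7 is free → place at 7.
Table: [289, ., 572, 725, ., ., ., 619, ., ., 486, 538, 250, ., ., 827, 50]

6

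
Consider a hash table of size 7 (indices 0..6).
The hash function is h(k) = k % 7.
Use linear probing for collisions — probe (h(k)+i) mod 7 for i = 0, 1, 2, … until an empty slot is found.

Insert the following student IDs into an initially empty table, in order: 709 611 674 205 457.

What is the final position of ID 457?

709 hashes to 2; slot 2 is free -> place at 2.
611 hashes to 2; 2 taken -> place at 3.
674 hashes to 2; 2,3 taken -> place at 4.
205 hashes to 2; 2,3,4 taken -> place at 5.
457 hashes to 2; 2,3,4,5 taken -> place at 6.
Table: [., ., 709, 611, 674, 205, 457]

6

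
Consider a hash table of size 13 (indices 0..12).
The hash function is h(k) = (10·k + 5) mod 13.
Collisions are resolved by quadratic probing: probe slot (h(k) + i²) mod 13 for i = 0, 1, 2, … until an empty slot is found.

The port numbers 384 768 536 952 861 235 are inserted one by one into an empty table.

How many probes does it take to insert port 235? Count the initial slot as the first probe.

Insert 384: h=10, slot 10 empty => index 10.
Insert 768: h=2, slot 2 empty => index 2.
Insert 536: h=9, slot 9 empty => index 9.
Insert 952: h=9, slots 9,10 occupied => index 0.
Insert 861: h=9, slots 9,10,0 occupied => index 5.
Insert 235: h=2, slot 2 occupied => index 3.
Table: [952, —, 768, 235, —, 861, —, —, —, 536, 384, —, —]

2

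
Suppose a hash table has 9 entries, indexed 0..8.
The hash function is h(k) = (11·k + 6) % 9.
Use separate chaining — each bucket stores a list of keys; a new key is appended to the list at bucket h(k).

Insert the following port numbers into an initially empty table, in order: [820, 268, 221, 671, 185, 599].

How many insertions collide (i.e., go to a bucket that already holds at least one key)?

Insert 820: h=8, bucket 8 empty → new chain.
Insert 268: h=2, bucket 2 empty → new chain.
Insert 221: h=7, bucket 7 empty → new chain.
Insert 671: h=7, bucket 7 nonempty → append to chain.
Insert 185: h=7, bucket 7 nonempty → append to chain.
Insert 599: h=7, bucket 7 nonempty → append to chain.
Final buckets:
0: _
1: _
2: 268
3: _
4: _
5: _
6: _
7: 221 -> 671 -> 185 -> 599
8: 820

3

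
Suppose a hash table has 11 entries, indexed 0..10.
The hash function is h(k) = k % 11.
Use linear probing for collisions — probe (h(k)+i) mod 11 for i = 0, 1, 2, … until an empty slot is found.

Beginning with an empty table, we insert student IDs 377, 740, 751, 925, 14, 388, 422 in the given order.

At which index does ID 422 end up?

8

377 hashes to 3; slot 3 is free -> place at 3.
740 hashes to 3; 3 taken -> place at 4.
751 hashes to 3; 3,4 taken -> place at 5.
925 hashes to 1; slot 1 is free -> place at 1.
14 hashes to 3; 3,4,5 taken -> place at 6.
388 hashes to 3; 3,4,5,6 taken -> place at 7.
422 hashes to 4; 4,5,6,7 taken -> place at 8.
Table: [—, 925, —, 377, 740, 751, 14, 388, 422, —, —]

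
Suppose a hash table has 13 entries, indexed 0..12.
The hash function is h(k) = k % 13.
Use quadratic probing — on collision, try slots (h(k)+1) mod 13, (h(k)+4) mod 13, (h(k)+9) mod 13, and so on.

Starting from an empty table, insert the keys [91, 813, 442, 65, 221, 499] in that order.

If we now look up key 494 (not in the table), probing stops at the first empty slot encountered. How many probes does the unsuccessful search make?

5

Insert 91: h=0, slot 0 empty -> index 0.
Insert 813: h=7, slot 7 empty -> index 7.
Insert 442: h=0, slot 0 occupied -> index 1.
Insert 65: h=0, slots 0,1 occupied -> index 4.
Insert 221: h=0, slots 0,1,4 occupied -> index 9.
Insert 499: h=5, slot 5 empty -> index 5.
Table: [91, 442, _, _, 65, 499, _, 813, _, 221, _, _, _]
Lookup 494: h=0, probe 0,1,4,9,3 → slot 3 empty, not found.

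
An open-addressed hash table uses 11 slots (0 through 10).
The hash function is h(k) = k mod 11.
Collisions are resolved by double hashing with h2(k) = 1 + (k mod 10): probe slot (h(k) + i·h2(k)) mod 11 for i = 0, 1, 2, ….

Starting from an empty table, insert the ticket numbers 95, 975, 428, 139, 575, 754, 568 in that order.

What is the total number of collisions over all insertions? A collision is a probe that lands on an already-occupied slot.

Insert 95: h=7, slot 7 empty => index 7.
Insert 975: h=7, h2=6, slot 7 occupied => index 2.
Insert 428: h=10, slot 10 empty => index 10.
Insert 139: h=7, h2=10, slot 7 occupied => index 6.
Insert 575: h=3, slot 3 empty => index 3.
Insert 754: h=6, h2=5, slot 6 occupied => index 0.
Insert 568: h=7, h2=9, slot 7 occupied => index 5.
Table: [754, ., 975, 575, ., 568, 139, 95, ., ., 428]

4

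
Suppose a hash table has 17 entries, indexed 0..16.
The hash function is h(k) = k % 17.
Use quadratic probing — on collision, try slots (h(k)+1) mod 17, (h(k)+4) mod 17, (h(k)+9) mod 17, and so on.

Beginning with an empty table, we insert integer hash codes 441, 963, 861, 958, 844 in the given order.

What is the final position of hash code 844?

441: h=16 -> slot 16
963: h=11 -> slot 11
861: h=11, probe 11,12 -> slot 12
958: h=6 -> slot 6
844: h=11, probe 11,12,15 -> slot 15
Table: [., ., ., ., ., ., 958, ., ., ., ., 963, 861, ., ., 844, 441]

15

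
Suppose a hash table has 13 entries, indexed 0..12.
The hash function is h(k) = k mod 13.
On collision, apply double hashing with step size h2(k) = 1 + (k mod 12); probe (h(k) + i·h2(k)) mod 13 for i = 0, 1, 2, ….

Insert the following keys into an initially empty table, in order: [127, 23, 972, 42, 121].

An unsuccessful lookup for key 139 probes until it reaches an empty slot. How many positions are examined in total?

Insert 127: h=10, slot 10 empty -> index 10.
Insert 23: h=10, h2=12, slot 10 occupied -> index 9.
Insert 972: h=10, h2=1, slot 10 occupied -> index 11.
Insert 42: h=3, slot 3 empty -> index 3.
Insert 121: h=4, slot 4 empty -> index 4.
Table: [∅, ∅, ∅, 42, 121, ∅, ∅, ∅, ∅, 23, 127, 972, ∅]
Lookup 139: h=9, h2=8, probe 9,4,12 → slot 12 empty, not found.

3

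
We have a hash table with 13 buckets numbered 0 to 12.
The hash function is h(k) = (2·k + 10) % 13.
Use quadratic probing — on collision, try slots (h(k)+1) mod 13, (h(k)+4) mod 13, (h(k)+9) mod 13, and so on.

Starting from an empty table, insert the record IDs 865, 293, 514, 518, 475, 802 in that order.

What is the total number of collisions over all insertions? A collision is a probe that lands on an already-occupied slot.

7

865: h=11 → slot 11
293: h=11, probe 11,12 → slot 12
514: h=11, probe 11,12,2 → slot 2
518: h=6 → slot 6
475: h=11, probe 11,12,2,7 → slot 7
802: h=2, probe 2,3 → slot 3
Table: [-, -, 514, 802, -, -, 518, 475, -, -, -, 865, 293]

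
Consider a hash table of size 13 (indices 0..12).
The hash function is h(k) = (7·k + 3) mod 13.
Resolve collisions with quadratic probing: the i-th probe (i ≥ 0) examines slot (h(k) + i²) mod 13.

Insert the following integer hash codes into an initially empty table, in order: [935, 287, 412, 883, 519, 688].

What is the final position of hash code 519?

5

935 hashes to 9; slot 9 is free => place at 9.
287 hashes to 10; slot 10 is free => place at 10.
412 hashes to 1; slot 1 is free => place at 1.
883 hashes to 9; 9,10 taken => place at 0.
519 hashes to 9; 9,10,0 taken => place at 5.
688 hashes to 9; 9,10,0,5 taken => place at 12.
Table: [883, 412, ., ., ., 519, ., ., ., 935, 287, ., 688]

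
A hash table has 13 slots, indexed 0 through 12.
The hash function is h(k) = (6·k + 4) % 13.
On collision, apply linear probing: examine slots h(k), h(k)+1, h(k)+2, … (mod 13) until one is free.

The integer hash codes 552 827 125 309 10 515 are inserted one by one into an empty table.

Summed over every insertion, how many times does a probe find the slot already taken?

Insert 552: h=1, slot 1 empty → index 1.
Insert 827: h=0, slot 0 empty → index 0.
Insert 125: h=0, slots 0,1 occupied → index 2.
Insert 309: h=12, slot 12 empty → index 12.
Insert 10: h=12, slots 12,0,1,2 occupied → index 3.
Insert 515: h=0, slots 0,1,2,3 occupied → index 4.
Table: [827, 552, 125, 10, 515, _, _, _, _, _, _, _, 309]

10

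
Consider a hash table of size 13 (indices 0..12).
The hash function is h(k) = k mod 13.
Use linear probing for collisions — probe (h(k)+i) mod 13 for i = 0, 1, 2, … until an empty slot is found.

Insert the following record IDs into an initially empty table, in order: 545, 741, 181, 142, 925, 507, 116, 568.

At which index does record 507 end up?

Insert 545: h=12, slot 12 empty -> index 12.
Insert 741: h=0, slot 0 empty -> index 0.
Insert 181: h=12, slots 12,0 occupied -> index 1.
Insert 142: h=12, slots 12,0,1 occupied -> index 2.
Insert 925: h=2, slot 2 occupied -> index 3.
Insert 507: h=0, slots 0,1,2,3 occupied -> index 4.
Insert 116: h=12, slots 12,0,1,2,3,4 occupied -> index 5.
Insert 568: h=9, slot 9 empty -> index 9.
Table: [741, 181, 142, 925, 507, 116, _, _, _, 568, _, _, 545]

4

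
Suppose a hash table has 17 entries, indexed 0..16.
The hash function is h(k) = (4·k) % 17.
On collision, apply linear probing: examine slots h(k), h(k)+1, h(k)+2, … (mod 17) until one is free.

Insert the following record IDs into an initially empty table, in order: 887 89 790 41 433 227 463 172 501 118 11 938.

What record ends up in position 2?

Insert 887: h=12, slot 12 empty => index 12.
Insert 89: h=16, slot 16 empty => index 16.
Insert 790: h=15, slot 15 empty => index 15.
Insert 41: h=11, slot 11 empty => index 11.
Insert 433: h=15, slots 15,16 occupied => index 0.
Insert 227: h=7, slot 7 empty => index 7.
Insert 463: h=16, slots 16,0 occupied => index 1.
Insert 172: h=8, slot 8 empty => index 8.
Insert 501: h=15, slots 15,16,0,1 occupied => index 2.
Insert 118: h=13, slot 13 empty => index 13.
Insert 11: h=10, slot 10 empty => index 10.
Insert 938: h=12, slots 12,13 occupied => index 14.
Table: [433, 463, 501, ∅, ∅, ∅, ∅, 227, 172, ∅, 11, 41, 887, 118, 938, 790, 89]

501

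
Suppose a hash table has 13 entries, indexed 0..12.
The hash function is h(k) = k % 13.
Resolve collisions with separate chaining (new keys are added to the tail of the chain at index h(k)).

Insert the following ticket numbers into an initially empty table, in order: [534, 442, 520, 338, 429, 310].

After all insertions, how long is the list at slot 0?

534 → bucket 1
442 → bucket 0
520 → bucket 0 (collision)
338 → bucket 0 (collision)
429 → bucket 0 (collision)
310 → bucket 11
Final buckets:
0: 442 -> 520 -> 338 -> 429
1: 534
2: _
3: _
4: _
5: _
6: _
7: _
8: _
9: _
10: _
11: 310
12: _

4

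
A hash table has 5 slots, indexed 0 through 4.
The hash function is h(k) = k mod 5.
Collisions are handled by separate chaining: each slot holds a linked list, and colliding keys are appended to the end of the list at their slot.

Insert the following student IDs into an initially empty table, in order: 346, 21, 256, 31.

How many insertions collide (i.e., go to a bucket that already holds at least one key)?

Insert 346: h=1, bucket 1 empty → new chain.
Insert 21: h=1, bucket 1 nonempty → append to chain.
Insert 256: h=1, bucket 1 nonempty → append to chain.
Insert 31: h=1, bucket 1 nonempty → append to chain.
Final buckets:
0: _
1: 346 -> 21 -> 256 -> 31
2: _
3: _
4: _

3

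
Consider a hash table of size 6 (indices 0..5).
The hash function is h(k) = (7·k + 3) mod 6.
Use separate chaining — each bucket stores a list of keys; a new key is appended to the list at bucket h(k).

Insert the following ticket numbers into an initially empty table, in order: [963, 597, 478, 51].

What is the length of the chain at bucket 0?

963 -> bucket 0
597 -> bucket 0 (collision)
478 -> bucket 1
51 -> bucket 0 (collision)
Final buckets:
0: 963 -> 597 -> 51
1: 478
2: -
3: -
4: -
5: -

3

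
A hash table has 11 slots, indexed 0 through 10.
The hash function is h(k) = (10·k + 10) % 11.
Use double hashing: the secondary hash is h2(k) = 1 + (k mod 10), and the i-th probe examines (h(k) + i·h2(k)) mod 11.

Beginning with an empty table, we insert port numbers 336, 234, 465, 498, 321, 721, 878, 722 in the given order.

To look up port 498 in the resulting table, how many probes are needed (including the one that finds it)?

Insert 336: h=4, slot 4 empty → index 4.
Insert 234: h=7, slot 7 empty → index 7.
Insert 465: h=7, h2=6, slot 7 occupied → index 2.
Insert 498: h=7, h2=9, slot 7 occupied → index 5.
Insert 321: h=8, slot 8 empty → index 8.
Insert 721: h=4, h2=2, slot 4 occupied → index 6.
Insert 878: h=1, slot 1 empty → index 1.
Insert 722: h=3, slot 3 empty → index 3.
Table: [∅, 878, 465, 722, 336, 498, 721, 234, 321, ∅, ∅]
Lookup 498: h=7, h2=9, probe 7,5 → found at 5.

2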